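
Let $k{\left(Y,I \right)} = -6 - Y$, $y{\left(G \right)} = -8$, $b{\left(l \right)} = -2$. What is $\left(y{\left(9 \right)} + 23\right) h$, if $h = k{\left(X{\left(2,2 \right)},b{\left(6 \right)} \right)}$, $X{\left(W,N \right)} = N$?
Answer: $-120$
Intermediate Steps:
$h = -8$ ($h = -6 - 2 = -8$)
$\left(y{\left(9 \right)} + 23\right) h = \left(-8 + 23\right) \left(-8\right) = 15 \left(-8\right) = -120$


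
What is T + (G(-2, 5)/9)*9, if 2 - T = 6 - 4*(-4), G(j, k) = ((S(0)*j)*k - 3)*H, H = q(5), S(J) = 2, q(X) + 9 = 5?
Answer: 72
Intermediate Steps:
q(X) = -4 (q(X) = -9 + 5 = -4)
H = -4
G(j, k) = 12 - 8*j*k (G(j, k) = ((2*j)*k - 3)*(-4) = (2*j*k - 3)*(-4) = (-3 + 2*j*k)*(-4) = 12 - 8*j*k)
T = -20 (T = 2 - (6 - 4*(-4)) = 2 - (6 + 16) = 2 - 1*22 = 2 - 22 = -20)
T + (G(-2, 5)/9)*9 = -20 + ((12 - 8*(-2)*5)/9)*9 = -20 + ((12 + 80)*(1/9))*9 = -20 + (92*(1/9))*9 = -20 + (92/9)*9 = -20 + 92 = 72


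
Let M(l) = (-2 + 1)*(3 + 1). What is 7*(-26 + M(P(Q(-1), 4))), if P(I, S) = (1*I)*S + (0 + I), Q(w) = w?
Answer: -210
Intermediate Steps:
P(I, S) = I + I*S (P(I, S) = I*S + I = I + I*S)
M(l) = -4 (M(l) = -1*4 = -4)
7*(-26 + M(P(Q(-1), 4))) = 7*(-26 - 4) = 7*(-30) = -210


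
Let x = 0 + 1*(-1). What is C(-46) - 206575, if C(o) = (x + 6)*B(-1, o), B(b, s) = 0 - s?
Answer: -206345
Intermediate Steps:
B(b, s) = -s
x = -1 (x = 0 - 1 = -1)
C(o) = -5*o (C(o) = (-1 + 6)*(-o) = 5*(-o) = -5*o)
C(-46) - 206575 = -5*(-46) - 206575 = 230 - 206575 = -206345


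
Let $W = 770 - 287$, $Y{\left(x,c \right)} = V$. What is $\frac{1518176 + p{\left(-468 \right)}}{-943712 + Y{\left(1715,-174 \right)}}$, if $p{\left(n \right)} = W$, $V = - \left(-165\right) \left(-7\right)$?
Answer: $- \frac{1518659}{944867} \approx -1.6073$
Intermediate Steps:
$V = -1155$ ($V = \left(-1\right) 1155 = -1155$)
$Y{\left(x,c \right)} = -1155$
$W = 483$ ($W = 770 - 287 = 483$)
$p{\left(n \right)} = 483$
$\frac{1518176 + p{\left(-468 \right)}}{-943712 + Y{\left(1715,-174 \right)}} = \frac{1518176 + 483}{-943712 - 1155} = \frac{1518659}{-944867} = 1518659 \left(- \frac{1}{944867}\right) = - \frac{1518659}{944867}$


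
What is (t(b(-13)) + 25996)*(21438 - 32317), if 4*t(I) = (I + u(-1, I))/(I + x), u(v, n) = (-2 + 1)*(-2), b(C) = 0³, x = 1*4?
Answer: -2262494751/8 ≈ -2.8281e+8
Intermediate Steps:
x = 4
b(C) = 0
u(v, n) = 2 (u(v, n) = -1*(-2) = 2)
t(I) = (2 + I)/(4*(4 + I)) (t(I) = ((I + 2)/(I + 4))/4 = ((2 + I)/(4 + I))/4 = (2 + I)/(4*(4 + I)))
(t(b(-13)) + 25996)*(21438 - 32317) = ((2 + 0)/(4*(4 + 0)) + 25996)*(21438 - 32317) = ((¼)*2/4 + 25996)*(-10879) = ((¼)*(¼)*2 + 25996)*(-10879) = (⅛ + 25996)*(-10879) = (207969/8)*(-10879) = -2262494751/8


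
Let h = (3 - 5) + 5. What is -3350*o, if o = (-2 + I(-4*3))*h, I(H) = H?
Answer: 140700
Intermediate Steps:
h = 3 (h = -2 + 5 = 3)
o = -42 (o = (-2 - 4*3)*3 = (-2 - 12)*3 = -14*3 = -42)
-3350*o = -3350*(-42) = 140700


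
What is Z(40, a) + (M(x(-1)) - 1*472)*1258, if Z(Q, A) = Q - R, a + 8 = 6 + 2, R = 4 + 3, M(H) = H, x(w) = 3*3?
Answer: -582421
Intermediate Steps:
x(w) = 9
R = 7
a = 0 (a = -8 + (6 + 2) = -8 + 8 = 0)
Z(Q, A) = -7 + Q (Z(Q, A) = Q - 1*7 = Q - 7 = -7 + Q)
Z(40, a) + (M(x(-1)) - 1*472)*1258 = (-7 + 40) + (9 - 1*472)*1258 = 33 + (9 - 472)*1258 = 33 - 463*1258 = 33 - 582454 = -582421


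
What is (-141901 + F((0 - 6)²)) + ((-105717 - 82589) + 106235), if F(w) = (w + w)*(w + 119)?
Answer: -212812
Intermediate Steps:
F(w) = 2*w*(119 + w) (F(w) = (2*w)*(119 + w) = 2*w*(119 + w))
(-141901 + F((0 - 6)²)) + ((-105717 - 82589) + 106235) = (-141901 + 2*(0 - 6)²*(119 + (0 - 6)²)) + ((-105717 - 82589) + 106235) = (-141901 + 2*(-6)²*(119 + (-6)²)) + (-188306 + 106235) = (-141901 + 2*36*(119 + 36)) - 82071 = (-141901 + 2*36*155) - 82071 = (-141901 + 11160) - 82071 = -130741 - 82071 = -212812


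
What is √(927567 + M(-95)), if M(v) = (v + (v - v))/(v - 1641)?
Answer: √698851280638/868 ≈ 963.10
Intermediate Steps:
M(v) = v/(-1641 + v) (M(v) = (v + 0)/(-1641 + v) = v/(-1641 + v))
√(927567 + M(-95)) = √(927567 - 95/(-1641 - 95)) = √(927567 - 95/(-1736)) = √(927567 - 95*(-1/1736)) = √(927567 + 95/1736) = √(1610256407/1736) = √698851280638/868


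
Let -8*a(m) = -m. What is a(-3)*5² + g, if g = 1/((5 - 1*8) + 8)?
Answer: -367/40 ≈ -9.1750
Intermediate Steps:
a(m) = m/8 (a(m) = -(-1)*m/8 = m/8)
g = ⅕ (g = 1/((5 - 8) + 8) = 1/(-3 + 8) = 1/5 = ⅕ ≈ 0.20000)
a(-3)*5² + g = ((⅛)*(-3))*5² + ⅕ = -3/8*25 + ⅕ = -75/8 + ⅕ = -367/40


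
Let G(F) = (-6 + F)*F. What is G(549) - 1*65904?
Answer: 232203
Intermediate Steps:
G(F) = F*(-6 + F)
G(549) - 1*65904 = 549*(-6 + 549) - 1*65904 = 549*543 - 65904 = 298107 - 65904 = 232203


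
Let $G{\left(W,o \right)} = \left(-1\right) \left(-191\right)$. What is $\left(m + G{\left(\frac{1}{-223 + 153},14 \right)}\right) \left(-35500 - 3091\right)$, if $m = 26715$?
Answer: $-1038329446$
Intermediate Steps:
$G{\left(W,o \right)} = 191$
$\left(m + G{\left(\frac{1}{-223 + 153},14 \right)}\right) \left(-35500 - 3091\right) = \left(26715 + 191\right) \left(-35500 - 3091\right) = 26906 \left(-38591\right) = -1038329446$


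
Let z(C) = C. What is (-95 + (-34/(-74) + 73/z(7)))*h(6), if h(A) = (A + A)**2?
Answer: -3137040/259 ≈ -12112.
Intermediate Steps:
h(A) = 4*A**2 (h(A) = (2*A)**2 = 4*A**2)
(-95 + (-34/(-74) + 73/z(7)))*h(6) = (-95 + (-34/(-74) + 73/7))*(4*6**2) = (-95 + (-34*(-1/74) + 73*(1/7)))*(4*36) = (-95 + (17/37 + 73/7))*144 = (-95 + 2820/259)*144 = -21785/259*144 = -3137040/259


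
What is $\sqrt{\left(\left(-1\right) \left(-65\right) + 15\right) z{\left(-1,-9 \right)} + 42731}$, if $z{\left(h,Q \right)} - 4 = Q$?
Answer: $\sqrt{42331} \approx 205.74$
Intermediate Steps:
$z{\left(h,Q \right)} = 4 + Q$
$\sqrt{\left(\left(-1\right) \left(-65\right) + 15\right) z{\left(-1,-9 \right)} + 42731} = \sqrt{\left(\left(-1\right) \left(-65\right) + 15\right) \left(4 - 9\right) + 42731} = \sqrt{\left(65 + 15\right) \left(-5\right) + 42731} = \sqrt{80 \left(-5\right) + 42731} = \sqrt{-400 + 42731} = \sqrt{42331}$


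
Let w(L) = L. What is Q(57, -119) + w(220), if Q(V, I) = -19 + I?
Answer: 82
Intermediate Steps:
Q(57, -119) + w(220) = (-19 - 119) + 220 = -138 + 220 = 82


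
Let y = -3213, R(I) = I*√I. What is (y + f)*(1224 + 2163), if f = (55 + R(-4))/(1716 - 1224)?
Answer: -1784656589/164 - 2258*I/41 ≈ -1.0882e+7 - 55.073*I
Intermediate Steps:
R(I) = I^(3/2)
f = 55/492 - 2*I/123 (f = (55 + (-4)^(3/2))/(1716 - 1224) = (55 - 8*I)/492 = (55 - 8*I)*(1/492) = 55/492 - 2*I/123 ≈ 0.11179 - 0.01626*I)
(y + f)*(1224 + 2163) = (-3213 + (55/492 - 2*I/123))*(1224 + 2163) = (-1580741/492 - 2*I/123)*3387 = -1784656589/164 - 2258*I/41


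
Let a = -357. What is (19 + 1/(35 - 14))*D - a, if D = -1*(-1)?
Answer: 7897/21 ≈ 376.05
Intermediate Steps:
D = 1
(19 + 1/(35 - 14))*D - a = (19 + 1/(35 - 14))*1 - 1*(-357) = (19 + 1/21)*1 + 357 = (400/21)*1 + 357 = 400/21 + 357 = 7897/21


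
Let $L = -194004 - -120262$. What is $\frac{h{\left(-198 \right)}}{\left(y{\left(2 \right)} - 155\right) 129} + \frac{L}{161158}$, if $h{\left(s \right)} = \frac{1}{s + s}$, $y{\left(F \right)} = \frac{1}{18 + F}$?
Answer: $- \frac{1459255294664}{3189101593491} \approx -0.45758$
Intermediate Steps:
$h{\left(s \right)} = \frac{1}{2 s}$
$L = -73742$ ($L = -194004 + 120262 = -73742$)
$\frac{h{\left(-198 \right)}}{\left(y{\left(2 \right)} - 155\right) 129} + \frac{L}{161158} = \frac{\frac{1}{2} \frac{1}{-198}}{\left(\frac{1}{18 + 2} - 155\right) 129} - \frac{73742}{161158} = \frac{\frac{1}{2} \left(- \frac{1}{198}\right)}{\left(\frac{1}{20} - 155\right) 129} - \frac{36871}{80579} = - \frac{1}{396 \left(\frac{1}{20} - 155\right) 129} - \frac{36871}{80579} = - \frac{1}{396 \left(\left(- \frac{3099}{20}\right) 129\right)} - \frac{36871}{80579} = - \frac{1}{396 \left(- \frac{399771}{20}\right)} - \frac{36871}{80579} = \left(- \frac{1}{396}\right) \left(- \frac{20}{399771}\right) - \frac{36871}{80579} = \frac{5}{39577329} - \frac{36871}{80579} = - \frac{1459255294664}{3189101593491}$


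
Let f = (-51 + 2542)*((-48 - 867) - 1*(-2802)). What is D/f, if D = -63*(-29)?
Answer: 609/1566839 ≈ 0.00038868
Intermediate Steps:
D = 1827
f = 4700517 (f = 2491*(-915 + 2802) = 2491*1887 = 4700517)
D/f = 1827/4700517 = 1827*(1/4700517) = 609/1566839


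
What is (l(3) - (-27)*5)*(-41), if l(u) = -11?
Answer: -5084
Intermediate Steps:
(l(3) - (-27)*5)*(-41) = (-11 - (-27)*5)*(-41) = (-11 - 27*(-5))*(-41) = (-11 + 135)*(-41) = 124*(-41) = -5084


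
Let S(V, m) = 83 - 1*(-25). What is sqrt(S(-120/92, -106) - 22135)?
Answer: I*sqrt(22027) ≈ 148.42*I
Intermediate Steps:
S(V, m) = 108 (S(V, m) = 83 + 25 = 108)
sqrt(S(-120/92, -106) - 22135) = sqrt(108 - 22135) = sqrt(-22027) = I*sqrt(22027)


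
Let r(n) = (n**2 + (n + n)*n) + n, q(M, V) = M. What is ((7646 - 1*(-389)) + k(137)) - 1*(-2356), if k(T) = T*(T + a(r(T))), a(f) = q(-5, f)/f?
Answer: 12013915/412 ≈ 29160.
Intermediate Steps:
r(n) = n + 3*n**2 (r(n) = (n**2 + (2*n)*n) + n = (n**2 + 2*n**2) + n = 3*n**2 + n = n + 3*n**2)
a(f) = -5/f
k(T) = T*(T - 5/(T*(1 + 3*T))) (k(T) = T*(T - 5*1/(T*(1 + 3*T))) = T*(T - 5/(T*(1 + 3*T))))
((7646 - 1*(-389)) + k(137)) - 1*(-2356) = ((7646 - 1*(-389)) + (-5 + 137**2*(1 + 3*137))/(1 + 3*137)) - 1*(-2356) = ((7646 + 389) + (-5 + 18769*(1 + 411))/(1 + 411)) + 2356 = (8035 + (-5 + 18769*412)/412) + 2356 = (8035 + (-5 + 7732828)/412) + 2356 = (8035 + (1/412)*7732823) + 2356 = (8035 + 7732823/412) + 2356 = 11043243/412 + 2356 = 12013915/412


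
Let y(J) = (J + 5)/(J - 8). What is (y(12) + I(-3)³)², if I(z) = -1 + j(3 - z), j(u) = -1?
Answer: 225/16 ≈ 14.063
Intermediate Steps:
I(z) = -2 (I(z) = -1 - 1 = -2)
y(J) = (5 + J)/(-8 + J)
(y(12) + I(-3)³)² = ((5 + 12)/(-8 + 12) + (-2)³)² = (17/4 - 8)² = (-15/4)² = 225/16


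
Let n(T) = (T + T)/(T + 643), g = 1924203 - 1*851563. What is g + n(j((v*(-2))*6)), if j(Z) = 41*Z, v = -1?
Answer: 1217447384/1135 ≈ 1.0726e+6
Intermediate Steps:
g = 1072640 (g = 1924203 - 851563 = 1072640)
n(T) = 2*T/(643 + T) (n(T) = (2*T)/(643 + T) = 2*T/(643 + T))
g + n(j((v*(-2))*6)) = 1072640 + 2*(41*(-1*(-2)*6))/(643 + 41*(-1*(-2)*6)) = 1072640 + 2*(41*(2*6))/(643 + 41*(2*6)) = 1072640 + 2*(41*12)/(643 + 41*12) = 1072640 + 2*492/(643 + 492) = 1072640 + 2*492/1135 = 1072640 + 2*492*(1/1135) = 1072640 + 984/1135 = 1217447384/1135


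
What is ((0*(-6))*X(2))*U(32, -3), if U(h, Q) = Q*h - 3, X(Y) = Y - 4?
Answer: 0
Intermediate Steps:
X(Y) = -4 + Y
U(h, Q) = -3 + Q*h
((0*(-6))*X(2))*U(32, -3) = ((0*(-6))*(-4 + 2))*(-3 - 3*32) = (0*(-2))*(-3 - 96) = 0*(-99) = 0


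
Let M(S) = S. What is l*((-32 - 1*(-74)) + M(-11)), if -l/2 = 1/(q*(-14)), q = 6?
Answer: 31/42 ≈ 0.73810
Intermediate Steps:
l = 1/42 (l = -2/(6*(-14)) = -2/(-84) = -2*(-1/84) = 1/42 ≈ 0.023810)
l*((-32 - 1*(-74)) + M(-11)) = ((-32 - 1*(-74)) - 11)/42 = ((-32 + 74) - 11)/42 = (42 - 11)/42 = (1/42)*31 = 31/42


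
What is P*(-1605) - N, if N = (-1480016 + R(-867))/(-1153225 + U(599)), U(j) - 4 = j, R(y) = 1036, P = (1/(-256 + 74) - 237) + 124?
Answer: 19023911693705/104888602 ≈ 1.8137e+5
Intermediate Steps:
P = -20567/182 (P = (1/(-182) - 237) + 124 = (-1/182 - 237) + 124 = -43135/182 + 124 = -20567/182 ≈ -113.01)
U(j) = 4 + j
N = 739490/576311 (N = (-1480016 + 1036)/(-1153225 + (4 + 599)) = -1478980/(-1153225 + 603) = -1478980/(-1152622) = -1478980*(-1/1152622) = 739490/576311 ≈ 1.2831)
P*(-1605) - N = -20567/182*(-1605) - 1*739490/576311 = 33010035/182 - 739490/576311 = 19023911693705/104888602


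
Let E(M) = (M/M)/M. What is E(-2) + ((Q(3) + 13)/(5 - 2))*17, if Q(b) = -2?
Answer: 371/6 ≈ 61.833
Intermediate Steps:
E(M) = 1/M
E(-2) + ((Q(3) + 13)/(5 - 2))*17 = 1/(-2) + ((-2 + 13)/(5 - 2))*17 = -½ + (11/3)*17 = -½ + 187/3 = 371/6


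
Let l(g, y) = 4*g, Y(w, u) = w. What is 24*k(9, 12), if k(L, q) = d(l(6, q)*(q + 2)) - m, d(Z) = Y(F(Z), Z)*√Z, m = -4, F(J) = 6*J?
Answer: 96 + 193536*√21 ≈ 8.8699e+5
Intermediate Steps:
d(Z) = 6*Z^(3/2) (d(Z) = (6*Z)*√Z = 6*Z^(3/2))
k(L, q) = 4 + 6*(48 + 24*q)^(3/2) (k(L, q) = 6*((4*6)*(q + 2))^(3/2) - 1*(-4) = 6*(24*(2 + q))^(3/2) + 4 = 6*(48 + 24*q)^(3/2) + 4 = 4 + 6*(48 + 24*q)^(3/2))
24*k(9, 12) = 24*(4 + 288*√6*(2 + 12)^(3/2)) = 24*(4 + 288*√6*14^(3/2)) = 24*(4 + 288*√6*(14*√14)) = 24*(4 + 8064*√21) = 96 + 193536*√21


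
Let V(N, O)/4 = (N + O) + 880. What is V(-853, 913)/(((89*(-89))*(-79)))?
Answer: 3760/625759 ≈ 0.0060087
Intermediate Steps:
V(N, O) = 3520 + 4*N + 4*O (V(N, O) = 4*((N + O) + 880) = 4*(880 + N + O) = 3520 + 4*N + 4*O)
V(-853, 913)/(((89*(-89))*(-79))) = (3520 + 4*(-853) + 4*913)/(((89*(-89))*(-79))) = (3520 - 3412 + 3652)/((-7921*(-79))) = 3760/625759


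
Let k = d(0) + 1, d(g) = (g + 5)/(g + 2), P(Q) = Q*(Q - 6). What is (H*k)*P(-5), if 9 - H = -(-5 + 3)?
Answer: 2695/2 ≈ 1347.5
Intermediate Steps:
P(Q) = Q*(-6 + Q)
H = 7 (H = 9 - (-1)*(-5 + 3) = 9 - (-1)*(-2) = 9 - 1*2 = 9 - 2 = 7)
d(g) = (5 + g)/(2 + g)
k = 7/2 (k = (5 + 0)/(2 + 0) + 1 = 5/2 + 1 = 7/2 ≈ 3.5000)
(H*k)*P(-5) = (7*(7/2))*(-5*(-6 - 5)) = 49*(-5*(-11))/2 = (49/2)*55 = 2695/2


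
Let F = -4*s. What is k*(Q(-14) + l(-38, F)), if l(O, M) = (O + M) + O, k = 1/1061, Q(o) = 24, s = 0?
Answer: -52/1061 ≈ -0.049010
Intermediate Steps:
k = 1/1061 ≈ 0.00094251
F = 0 (F = -4*0 = 0)
l(O, M) = M + 2*O (l(O, M) = (M + O) + O = M + 2*O)
k*(Q(-14) + l(-38, F)) = (24 + (0 + 2*(-38)))/1061 = (24 + (0 - 76))/1061 = (24 - 76)/1061 = (1/1061)*(-52) = -52/1061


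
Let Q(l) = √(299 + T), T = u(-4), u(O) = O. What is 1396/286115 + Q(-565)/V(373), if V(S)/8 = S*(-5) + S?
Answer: 1396/286115 - √295/11936 ≈ 0.0034402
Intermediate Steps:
T = -4
Q(l) = √295 (Q(l) = √(299 - 4) = √295)
V(S) = -32*S (V(S) = 8*(S*(-5) + S) = 8*(-5*S + S) = 8*(-4*S) = -32*S)
1396/286115 + Q(-565)/V(373) = 1396/286115 + √295/((-32*373)) = 1396*(1/286115) + √295/(-11936) = 1396/286115 + √295*(-1/11936) = 1396/286115 - √295/11936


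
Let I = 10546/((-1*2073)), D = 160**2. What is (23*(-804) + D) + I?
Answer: 14724338/2073 ≈ 7102.9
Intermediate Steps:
D = 25600
I = -10546/2073 (I = 10546/(-2073) = 10546*(-1/2073) = -10546/2073 ≈ -5.0873)
(23*(-804) + D) + I = (23*(-804) + 25600) - 10546/2073 = (-18492 + 25600) - 10546/2073 = 7108 - 10546/2073 = 14724338/2073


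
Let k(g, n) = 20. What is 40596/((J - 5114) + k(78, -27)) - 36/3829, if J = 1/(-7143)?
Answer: -65390159880/8195511191 ≈ -7.9788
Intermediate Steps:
J = -1/7143 ≈ -0.00014000
40596/((J - 5114) + k(78, -27)) - 36/3829 = 40596/((-1/7143 - 5114) + 20) - 36/3829 = 40596/(-36529303/7143 + 20) - 36*1/3829 = 40596/(-36386443/7143) - 36/3829 = 40596*(-7143/36386443) - 36/3829 = -17057484/2140379 - 36/3829 = -65390159880/8195511191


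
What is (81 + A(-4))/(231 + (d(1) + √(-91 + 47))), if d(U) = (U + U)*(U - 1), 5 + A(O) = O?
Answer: 1512/4855 - 144*I*√11/53405 ≈ 0.31143 - 0.0089429*I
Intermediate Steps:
A(O) = -5 + O
d(U) = 2*U*(-1 + U) (d(U) = (2*U)*(-1 + U) = 2*U*(-1 + U))
(81 + A(-4))/(231 + (d(1) + √(-91 + 47))) = (81 + (-5 - 4))/(231 + (2*1*(-1 + 1) + √(-91 + 47))) = (81 - 9)/(231 + (2*1*0 + √(-44))) = 72/(231 + (0 + 2*I*√11)) = 72/(231 + 2*I*√11)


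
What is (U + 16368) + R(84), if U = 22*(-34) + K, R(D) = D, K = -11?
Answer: 15693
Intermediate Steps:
U = -759 (U = 22*(-34) - 11 = -748 - 11 = -759)
(U + 16368) + R(84) = (-759 + 16368) + 84 = 15609 + 84 = 15693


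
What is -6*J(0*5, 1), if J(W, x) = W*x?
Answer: 0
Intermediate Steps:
-6*J(0*5, 1) = -6*0*5 = -0 = -6*0 = 0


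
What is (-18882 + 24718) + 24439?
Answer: 30275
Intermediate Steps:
(-18882 + 24718) + 24439 = 5836 + 24439 = 30275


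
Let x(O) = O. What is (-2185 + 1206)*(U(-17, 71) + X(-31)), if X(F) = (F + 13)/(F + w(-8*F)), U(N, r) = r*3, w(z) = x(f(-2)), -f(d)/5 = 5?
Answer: -5847567/28 ≈ -2.0884e+5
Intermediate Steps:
f(d) = -25 (f(d) = -5*5 = -25)
w(z) = -25
U(N, r) = 3*r
X(F) = (13 + F)/(-25 + F) (X(F) = (F + 13)/(F - 25) = (13 + F)/(-25 + F))
(-2185 + 1206)*(U(-17, 71) + X(-31)) = (-2185 + 1206)*(3*71 + (13 - 31)/(-25 - 31)) = -979*(213 - 18/(-56)) = -979*(213 - 1/56*(-18)) = -979*(213 + 9/28) = -979*5973/28 = -5847567/28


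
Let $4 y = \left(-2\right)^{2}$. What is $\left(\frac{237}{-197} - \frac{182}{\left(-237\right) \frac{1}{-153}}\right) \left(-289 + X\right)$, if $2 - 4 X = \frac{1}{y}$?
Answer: $\frac{2133604935}{62252} \approx 34274.0$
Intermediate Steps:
$y = 1$ ($y = \frac{\left(-2\right)^{2}}{4} = \frac{1}{4} \cdot 4 = 1$)
$X = \frac{1}{4}$ ($X = \frac{1}{2} - \frac{1}{4 \cdot 1} = \frac{1}{2} - \frac{1}{4} = \frac{1}{4} \approx 0.25$)
$\left(\frac{237}{-197} - \frac{182}{\left(-237\right) \frac{1}{-153}}\right) \left(-289 + X\right) = \left(\frac{237}{-197} - \frac{182}{\left(-237\right) \frac{1}{-153}}\right) \left(-289 + \frac{1}{4}\right) = \left(237 \left(- \frac{1}{197}\right) - \frac{182}{\left(-237\right) \left(- \frac{1}{153}\right)}\right) \left(- \frac{1155}{4}\right) = \left(- \frac{237}{197} - \frac{182}{\frac{79}{51}}\right) \left(- \frac{1155}{4}\right) = \left(- \frac{237}{197} - \frac{9282}{79}\right) \left(- \frac{1155}{4}\right) = \left(- \frac{1847277}{15563}\right) \left(- \frac{1155}{4}\right) = \frac{2133604935}{62252}$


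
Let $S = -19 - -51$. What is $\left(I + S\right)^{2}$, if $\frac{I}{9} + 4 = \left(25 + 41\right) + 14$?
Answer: $512656$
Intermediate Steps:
$I = 684$ ($I = -36 + 9 \left(\left(25 + 41\right) + 14\right) = -36 + 9 \left(66 + 14\right) = -36 + 9 \cdot 80 = -36 + 720 = 684$)
$S = 32$ ($S = -19 + 51 = 32$)
$\left(I + S\right)^{2} = \left(684 + 32\right)^{2} = 716^{2} = 512656$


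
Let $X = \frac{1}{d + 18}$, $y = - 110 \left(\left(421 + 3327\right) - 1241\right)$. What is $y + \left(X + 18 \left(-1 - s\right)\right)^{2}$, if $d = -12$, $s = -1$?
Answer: $- \frac{9927719}{36} \approx -2.7577 \cdot 10^{5}$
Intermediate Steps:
$y = -275770$ ($y = - 110 \left(3748 - 1241\right) = \left(-110\right) 2507 = -275770$)
$X = \frac{1}{6}$ ($X = \frac{1}{-12 + 18} = \frac{1}{6} \approx 0.16667$)
$y + \left(X + 18 \left(-1 - s\right)\right)^{2} = -275770 + \left(\frac{1}{6} + 18 \left(-1 - -1\right)\right)^{2} = -275770 + \left(\frac{1}{6} + 18 \left(-1 + 1\right)\right)^{2} = -275770 + \left(\frac{1}{6} + 18 \cdot 0\right)^{2} = -275770 + \left(\frac{1}{6} + 0\right)^{2} = -275770 + \left(\frac{1}{6}\right)^{2} = -275770 + \frac{1}{36} = - \frac{9927719}{36}$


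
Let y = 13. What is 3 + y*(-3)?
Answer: -36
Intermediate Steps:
3 + y*(-3) = 3 + 13*(-3) = 3 - 39 = -36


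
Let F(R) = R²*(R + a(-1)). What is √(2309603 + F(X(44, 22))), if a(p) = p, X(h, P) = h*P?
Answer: √908411811 ≈ 30140.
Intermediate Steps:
X(h, P) = P*h
F(R) = R²*(-1 + R) (F(R) = R²*(R - 1) = R²*(-1 + R))
√(2309603 + F(X(44, 22))) = √(2309603 + (22*44)²*(-1 + 22*44)) = √(2309603 + 968²*(-1 + 968)) = √(2309603 + 937024*967) = √(2309603 + 906102208) = √908411811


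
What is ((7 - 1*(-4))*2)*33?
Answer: 726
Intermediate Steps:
((7 - 1*(-4))*2)*33 = ((7 + 4)*2)*33 = (11*2)*33 = 22*33 = 726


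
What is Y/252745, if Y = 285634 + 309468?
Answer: 595102/252745 ≈ 2.3546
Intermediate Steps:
Y = 595102
Y/252745 = 595102/252745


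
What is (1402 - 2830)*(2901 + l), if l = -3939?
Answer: 1482264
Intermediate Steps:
(1402 - 2830)*(2901 + l) = (1402 - 2830)*(2901 - 3939) = -1428*(-1038) = 1482264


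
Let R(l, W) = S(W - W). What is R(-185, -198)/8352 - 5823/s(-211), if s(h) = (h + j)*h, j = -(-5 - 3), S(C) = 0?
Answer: -5823/42833 ≈ -0.13595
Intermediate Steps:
j = 8 (j = -1*(-8) = 8)
R(l, W) = 0
s(h) = h*(8 + h) (s(h) = (h + 8)*h = (8 + h)*h = h*(8 + h))
R(-185, -198)/8352 - 5823/s(-211) = 0/8352 - 5823*(-1/(211*(8 - 211))) = 0*(1/8352) - 5823/((-211*(-203))) = 0 - 5823/42833 = -5823/42833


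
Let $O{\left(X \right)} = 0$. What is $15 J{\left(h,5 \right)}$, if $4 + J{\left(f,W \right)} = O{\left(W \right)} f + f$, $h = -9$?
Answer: $-195$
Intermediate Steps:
$J{\left(f,W \right)} = -4 + f$ ($J{\left(f,W \right)} = -4 + \left(0 f + f\right) = -4 + \left(0 + f\right) = -4 + f$)
$15 J{\left(h,5 \right)} = 15 \left(-4 - 9\right) = 15 \left(-13\right) = -195$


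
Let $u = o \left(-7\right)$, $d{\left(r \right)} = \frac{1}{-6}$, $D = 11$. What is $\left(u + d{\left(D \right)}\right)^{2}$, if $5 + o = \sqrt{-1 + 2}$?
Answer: $\frac{27889}{36} \approx 774.69$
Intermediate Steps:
$o = -4$ ($o = -5 + \sqrt{-1 + 2} = -5 + \sqrt{1} = -5 + 1 = -4$)
$d{\left(r \right)} = - \frac{1}{6}$
$u = 28$ ($u = \left(-4\right) \left(-7\right) = 28$)
$\left(u + d{\left(D \right)}\right)^{2} = \left(28 - \frac{1}{6}\right)^{2} = \left(\frac{167}{6}\right)^{2} = \frac{27889}{36}$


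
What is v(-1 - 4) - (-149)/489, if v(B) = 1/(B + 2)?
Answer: -14/489 ≈ -0.028630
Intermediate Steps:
v(B) = 1/(2 + B)
v(-1 - 4) - (-149)/489 = 1/(2 + (-1 - 4)) - (-149)/489 = 1/(2 - 5) - (-149)/489 = 1/(-3) - 1*(-149/489) = -1/3 + 149/489 = -14/489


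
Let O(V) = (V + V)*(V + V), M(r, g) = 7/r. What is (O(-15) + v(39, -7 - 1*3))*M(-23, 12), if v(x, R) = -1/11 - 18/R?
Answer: -347158/1265 ≈ -274.43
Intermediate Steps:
O(V) = 4*V² (O(V) = (2*V)*(2*V) = 4*V²)
v(x, R) = -1/11 - 18/R (v(x, R) = -1*1/11 - 18/R = -1/11 - 18/R)
(O(-15) + v(39, -7 - 1*3))*M(-23, 12) = (4*(-15)² + (-198 - (-7 - 1*3))/(11*(-7 - 1*3)))*(7/(-23)) = (4*225 + (-198 - (-7 - 3))/(11*(-7 - 3)))*(7*(-1/23)) = (900 + (1/11)*(-198 - 1*(-10))/(-10))*(-7/23) = (900 + (1/11)*(-⅒)*(-198 + 10))*(-7/23) = (900 + (1/11)*(-⅒)*(-188))*(-7/23) = (900 + 94/55)*(-7/23) = (49594/55)*(-7/23) = -347158/1265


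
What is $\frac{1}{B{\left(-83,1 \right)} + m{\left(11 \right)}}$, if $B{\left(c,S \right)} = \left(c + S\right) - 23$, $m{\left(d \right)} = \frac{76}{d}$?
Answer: $- \frac{11}{1079} \approx -0.010195$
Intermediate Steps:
$B{\left(c,S \right)} = -23 + S + c$ ($B{\left(c,S \right)} = \left(S + c\right) - 23 = -23 + S + c$)
$\frac{1}{B{\left(-83,1 \right)} + m{\left(11 \right)}} = \frac{1}{\left(-23 + 1 - 83\right) + \frac{76}{11}} = \frac{1}{-105 + 76 \cdot \frac{1}{11}} = \frac{1}{-105 + \frac{76}{11}} = \frac{1}{- \frac{1079}{11}} = - \frac{11}{1079}$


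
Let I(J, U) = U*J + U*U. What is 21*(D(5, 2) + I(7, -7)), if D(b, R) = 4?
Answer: 84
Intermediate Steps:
I(J, U) = U**2 + J*U (I(J, U) = J*U + U**2 = U**2 + J*U)
21*(D(5, 2) + I(7, -7)) = 21*(4 - 7*(7 - 7)) = 21*(4 - 7*0) = 21*(4 + 0) = 21*4 = 84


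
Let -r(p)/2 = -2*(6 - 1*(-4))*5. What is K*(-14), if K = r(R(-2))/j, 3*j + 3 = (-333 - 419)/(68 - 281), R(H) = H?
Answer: -1789200/113 ≈ -15834.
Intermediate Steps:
r(p) = 200 (r(p) = -2*(-2*(6 - 1*(-4)))*5 = -2*(-2*(6 + 4))*5 = -2*(-2*10)*5 = -(-40)*5 = -2*(-100) = 200)
j = 113/639 (j = -1 + ((-333 - 419)/(68 - 281))/3 = -1 + (-752/(-213))/3 = -1 + (-752*(-1/213))/3 = -1 + (⅓)*(752/213) = -1 + 752/639 = 113/639 ≈ 0.17684)
K = 127800/113 (K = 200/(113/639) = 200*(639/113) = 127800/113 ≈ 1131.0)
K*(-14) = (127800/113)*(-14) = -1789200/113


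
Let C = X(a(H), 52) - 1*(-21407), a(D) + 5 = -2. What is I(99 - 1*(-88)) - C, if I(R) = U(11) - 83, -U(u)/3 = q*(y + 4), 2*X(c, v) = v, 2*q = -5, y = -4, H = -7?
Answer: -21516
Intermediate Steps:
a(D) = -7 (a(D) = -5 - 2 = -7)
q = -5/2 (q = (1/2)*(-5) = -5/2 ≈ -2.5000)
X(c, v) = v/2
U(u) = 0 (U(u) = -(-15)*(-4 + 4)/2 = -(-15)*0/2 = -3*0 = 0)
I(R) = -83 (I(R) = 0 - 83 = -83)
C = 21433 (C = (1/2)*52 - 1*(-21407) = 26 + 21407 = 21433)
I(99 - 1*(-88)) - C = -83 - 1*21433 = -83 - 21433 = -21516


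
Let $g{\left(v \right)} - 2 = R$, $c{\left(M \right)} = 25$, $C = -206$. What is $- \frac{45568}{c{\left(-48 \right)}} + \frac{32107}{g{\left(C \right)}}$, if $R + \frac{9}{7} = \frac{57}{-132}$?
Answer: $\frac{243259484}{2175} \approx 1.1184 \cdot 10^{5}$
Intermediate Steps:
$R = - \frac{529}{308}$ ($R = - \frac{9}{7} + \frac{57}{-132} = - \frac{9}{7} + 57 \left(- \frac{1}{132}\right) = - \frac{9}{7} - \frac{19}{44} = - \frac{529}{308} \approx -1.7175$)
$g{\left(v \right)} = \frac{87}{308}$ ($g{\left(v \right)} = 2 - \frac{529}{308} = \frac{87}{308}$)
$- \frac{45568}{c{\left(-48 \right)}} + \frac{32107}{g{\left(C \right)}} = - \frac{45568}{25} + \frac{32107}{\frac{87}{308}} = \left(-45568\right) \frac{1}{25} + 32107 \cdot \frac{308}{87} = - \frac{45568}{25} + \frac{9888956}{87} = \frac{243259484}{2175}$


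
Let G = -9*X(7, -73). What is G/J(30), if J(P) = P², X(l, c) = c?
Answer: 73/100 ≈ 0.73000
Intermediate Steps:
G = 657 (G = -9*(-73) = 657)
G/J(30) = 657/(30²) = 657/900 = 657*(1/900) = 73/100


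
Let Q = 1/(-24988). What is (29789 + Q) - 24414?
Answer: 134310499/24988 ≈ 5375.0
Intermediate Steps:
Q = -1/24988 ≈ -4.0019e-5
(29789 + Q) - 24414 = (29789 - 1/24988) - 24414 = 744367531/24988 - 24414 = 134310499/24988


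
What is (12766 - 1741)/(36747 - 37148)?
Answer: -11025/401 ≈ -27.494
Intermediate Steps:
(12766 - 1741)/(36747 - 37148) = 11025/(-401) = 11025*(-1/401) = -11025/401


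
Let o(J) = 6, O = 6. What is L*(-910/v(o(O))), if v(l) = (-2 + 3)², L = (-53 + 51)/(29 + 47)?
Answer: 455/19 ≈ 23.947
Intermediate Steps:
L = -1/38 (L = -2/76 = -2*1/76 = -1/38 ≈ -0.026316)
v(l) = 1 (v(l) = 1² = 1)
L*(-910/v(o(O))) = -(-455)/(19*1) = -(-455)/19 = -1/38*(-910) = 455/19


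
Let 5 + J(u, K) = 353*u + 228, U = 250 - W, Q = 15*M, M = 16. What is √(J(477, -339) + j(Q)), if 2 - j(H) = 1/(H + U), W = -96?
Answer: √57898625390/586 ≈ 410.62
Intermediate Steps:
Q = 240 (Q = 15*16 = 240)
U = 346 (U = 250 - 1*(-96) = 250 + 96 = 346)
j(H) = 2 - 1/(346 + H) (j(H) = 2 - 1/(H + 346) = 2 - 1/(346 + H))
J(u, K) = 223 + 353*u (J(u, K) = -5 + (353*u + 228) = -5 + (228 + 353*u) = 223 + 353*u)
√(J(477, -339) + j(Q)) = √((223 + 353*477) + (691 + 2*240)/(346 + 240)) = √((223 + 168381) + (691 + 480)/586) = √(168604 + (1/586)*1171) = √(168604 + 1171/586) = √(98803115/586) = √57898625390/586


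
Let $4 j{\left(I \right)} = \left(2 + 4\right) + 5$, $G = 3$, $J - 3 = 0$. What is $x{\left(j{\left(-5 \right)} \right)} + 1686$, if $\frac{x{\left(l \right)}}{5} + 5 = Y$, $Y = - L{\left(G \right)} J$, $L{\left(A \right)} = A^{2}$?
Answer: $1526$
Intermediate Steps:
$J = 3$ ($J = 3 + 0 = 3$)
$j{\left(I \right)} = \frac{11}{4}$ ($j{\left(I \right)} = \frac{\left(2 + 4\right) + 5}{4} = \frac{6 + 5}{4} = \frac{1}{4} \cdot 11 = \frac{11}{4}$)
$Y = -27$ ($Y = - 3^{2} \cdot 3 = \left(-1\right) 9 \cdot 3 = \left(-9\right) 3 = -27$)
$x{\left(l \right)} = -160$ ($x{\left(l \right)} = -25 + 5 \left(-27\right) = -25 - 135 = -160$)
$x{\left(j{\left(-5 \right)} \right)} + 1686 = -160 + 1686 = 1526$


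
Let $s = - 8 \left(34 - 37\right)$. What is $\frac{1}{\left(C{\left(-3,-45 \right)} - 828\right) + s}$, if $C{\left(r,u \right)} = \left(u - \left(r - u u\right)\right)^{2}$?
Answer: $\frac{1}{3931485} \approx 2.5436 \cdot 10^{-7}$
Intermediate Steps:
$C{\left(r,u \right)} = \left(u + u^{2} - r\right)^{2}$ ($C{\left(r,u \right)} = \left(u - \left(r - u^{2}\right)\right)^{2} = \left(u + u^{2} - r\right)^{2}$)
$s = 24$ ($s = \left(-8\right) \left(-3\right) = 24$)
$\frac{1}{\left(C{\left(-3,-45 \right)} - 828\right) + s} = \frac{1}{\left(\left(-45 + \left(-45\right)^{2} - -3\right)^{2} - 828\right) + 24} = \frac{1}{\left(\left(-45 + 2025 + 3\right)^{2} - 828\right) + 24} = \frac{1}{\left(1983^{2} - 828\right) + 24} = \frac{1}{\left(3932289 - 828\right) + 24} = \frac{1}{3931461 + 24} = \frac{1}{3931485}$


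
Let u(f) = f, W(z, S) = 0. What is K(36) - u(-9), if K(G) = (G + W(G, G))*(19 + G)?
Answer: 1989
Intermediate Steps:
K(G) = G*(19 + G) (K(G) = (G + 0)*(19 + G) = G*(19 + G))
K(36) - u(-9) = 36*(19 + 36) - 1*(-9) = 36*55 + 9 = 1980 + 9 = 1989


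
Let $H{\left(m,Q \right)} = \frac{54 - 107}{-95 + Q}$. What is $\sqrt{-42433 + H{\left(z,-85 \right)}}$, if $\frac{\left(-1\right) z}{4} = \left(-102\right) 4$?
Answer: $\frac{i \sqrt{38189435}}{30} \approx 205.99 i$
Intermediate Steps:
$z = 1632$ ($z = - 4 \left(\left(-102\right) 4\right) = \left(-4\right) \left(-408\right) = 1632$)
$H{\left(m,Q \right)} = - \frac{53}{-95 + Q}$
$\sqrt{-42433 + H{\left(z,-85 \right)}} = \sqrt{-42433 - \frac{53}{-95 - 85}} = \sqrt{-42433 - \frac{53}{-180}} = \sqrt{-42433 - - \frac{53}{180}} = \sqrt{-42433 + \frac{53}{180}} = \sqrt{- \frac{7637887}{180}} = \frac{i \sqrt{38189435}}{30}$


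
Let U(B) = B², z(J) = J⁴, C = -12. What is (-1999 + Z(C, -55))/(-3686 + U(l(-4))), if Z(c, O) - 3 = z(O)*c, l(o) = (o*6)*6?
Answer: -54904748/8525 ≈ -6440.4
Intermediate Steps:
l(o) = 36*o (l(o) = (6*o)*6 = 36*o)
Z(c, O) = 3 + c*O⁴ (Z(c, O) = 3 + O⁴*c = 3 + c*O⁴)
(-1999 + Z(C, -55))/(-3686 + U(l(-4))) = (-1999 + (3 - 12*(-55)⁴))/(-3686 + (36*(-4))²) = (-1999 + (3 - 12*9150625))/(-3686 + (-144)²) = (-1999 + (3 - 109807500))/(-3686 + 20736) = (-1999 - 109807497)/17050 = -109809496*1/17050 = -54904748/8525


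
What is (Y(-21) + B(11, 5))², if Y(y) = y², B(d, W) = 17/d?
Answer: 23697424/121 ≈ 1.9585e+5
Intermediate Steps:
(Y(-21) + B(11, 5))² = ((-21)² + 17/11)² = (441 + 17*(1/11))² = (441 + 17/11)² = (4868/11)² = 23697424/121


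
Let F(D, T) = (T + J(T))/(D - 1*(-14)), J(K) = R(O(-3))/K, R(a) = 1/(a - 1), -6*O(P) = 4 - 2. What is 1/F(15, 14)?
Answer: 1624/781 ≈ 2.0794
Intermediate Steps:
O(P) = -⅓ (O(P) = -(4 - 2)/6 = -⅙*2 = -⅓)
R(a) = 1/(-1 + a)
J(K) = -3/(4*K) (J(K) = 1/((-1 - ⅓)*K) = 1/((-4/3)*K) = -3/(4*K))
F(D, T) = (T - 3/(4*T))/(14 + D) (F(D, T) = (T - 3/(4*T))/(D - 1*(-14)) = (T - 3/(4*T))/(D + 14) = (T - 3/(4*T))/(14 + D))
1/F(15, 14) = 1/((-¾ + 14²)/(14*(14 + 15))) = 1/((1/14)*(-¾ + 196)/29) = 1/((1/14)*(1/29)*(781/4)) = 1/(781/1624) = 1624/781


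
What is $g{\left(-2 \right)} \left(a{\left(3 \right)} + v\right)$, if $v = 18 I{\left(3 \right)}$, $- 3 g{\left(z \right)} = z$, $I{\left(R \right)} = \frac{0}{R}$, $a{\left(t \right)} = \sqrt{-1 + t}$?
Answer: $\frac{2 \sqrt{2}}{3} \approx 0.94281$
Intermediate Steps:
$I{\left(R \right)} = 0$
$g{\left(z \right)} = - \frac{z}{3}$
$v = 0$ ($v = 18 \cdot 0 = 0$)
$g{\left(-2 \right)} \left(a{\left(3 \right)} + v\right) = \left(- \frac{1}{3}\right) \left(-2\right) \left(\sqrt{-1 + 3} + 0\right) = \frac{2 \left(\sqrt{2} + 0\right)}{3} = \frac{2 \sqrt{2}}{3}$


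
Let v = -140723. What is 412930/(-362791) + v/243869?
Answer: -151753864063/88473478379 ≈ -1.7152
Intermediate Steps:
412930/(-362791) + v/243869 = 412930/(-362791) - 140723/243869 = 412930*(-1/362791) - 140723*1/243869 = -412930/362791 - 140723/243869 = -151753864063/88473478379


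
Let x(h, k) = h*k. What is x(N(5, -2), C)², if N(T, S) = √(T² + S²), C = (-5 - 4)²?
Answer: 190269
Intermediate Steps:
C = 81 (C = (-9)² = 81)
N(T, S) = √(S² + T²)
x(N(5, -2), C)² = (√((-2)² + 5²)*81)² = (√(4 + 25)*81)² = (√29*81)² = (81*√29)² = 190269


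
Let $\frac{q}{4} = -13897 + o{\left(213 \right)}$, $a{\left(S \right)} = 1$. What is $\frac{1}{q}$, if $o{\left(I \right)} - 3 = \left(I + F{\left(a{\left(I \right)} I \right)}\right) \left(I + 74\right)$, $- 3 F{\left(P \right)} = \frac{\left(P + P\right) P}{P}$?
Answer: $\frac{1}{25932} \approx 3.8562 \cdot 10^{-5}$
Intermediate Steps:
$F{\left(P \right)} = - \frac{2 P}{3}$ ($F{\left(P \right)} = - \frac{\left(P + P\right) P \frac{1}{P}}{3} = - \frac{2 P P \frac{1}{P}}{3} = - \frac{2 P^{2} \frac{1}{P}}{3} = - \frac{2 P}{3}$)
$o{\left(I \right)} = 3 + \frac{I \left(74 + I\right)}{3}$ ($o{\left(I \right)} = 3 + \left(I - \frac{2 \cdot 1 I}{3}\right) \left(I + 74\right) = 3 + \left(I - \frac{2 I}{3}\right) \left(74 + I\right) = 3 + \frac{I}{3} \left(74 + I\right) = 3 + \frac{I \left(74 + I\right)}{3}$)
$q = 25932$ ($q = 4 \left(-13897 + \left(3 + \frac{213^{2}}{3} + \frac{74}{3} \cdot 213\right)\right) = 4 \left(-13897 + \left(3 + \frac{1}{3} \cdot 45369 + 5254\right)\right) = 4 \left(-13897 + \left(3 + 15123 + 5254\right)\right) = 4 \left(-13897 + 20380\right) = 4 \cdot 6483 = 25932$)
$\frac{1}{q} = \frac{1}{25932}$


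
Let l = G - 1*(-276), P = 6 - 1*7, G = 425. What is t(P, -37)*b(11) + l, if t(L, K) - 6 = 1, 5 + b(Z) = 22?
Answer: 820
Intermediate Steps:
b(Z) = 17 (b(Z) = -5 + 22 = 17)
P = -1 (P = 6 - 7 = -1)
t(L, K) = 7 (t(L, K) = 6 + 1 = 7)
l = 701 (l = 425 - 1*(-276) = 425 + 276 = 701)
t(P, -37)*b(11) + l = 7*17 + 701 = 119 + 701 = 820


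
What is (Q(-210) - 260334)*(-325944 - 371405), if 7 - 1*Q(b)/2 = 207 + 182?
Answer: 182076429202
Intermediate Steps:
Q(b) = -764 (Q(b) = 14 - 2*(207 + 182) = 14 - 2*389 = 14 - 778 = -764)
(Q(-210) - 260334)*(-325944 - 371405) = (-764 - 260334)*(-325944 - 371405) = -261098*(-697349) = 182076429202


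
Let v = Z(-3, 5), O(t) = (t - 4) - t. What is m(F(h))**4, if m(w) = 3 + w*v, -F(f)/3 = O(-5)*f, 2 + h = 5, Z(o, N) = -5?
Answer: 981506241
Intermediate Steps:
O(t) = -4 (O(t) = (-4 + t) - t = -4)
h = 3 (h = -2 + 5 = 3)
v = -5
F(f) = 12*f (F(f) = -(-12)*f = 12*f)
m(w) = 3 - 5*w (m(w) = 3 + w*(-5) = 3 - 5*w)
m(F(h))**4 = (3 - 60*3)**4 = (3 - 5*36)**4 = (3 - 180)**4 = (-177)**4 = 981506241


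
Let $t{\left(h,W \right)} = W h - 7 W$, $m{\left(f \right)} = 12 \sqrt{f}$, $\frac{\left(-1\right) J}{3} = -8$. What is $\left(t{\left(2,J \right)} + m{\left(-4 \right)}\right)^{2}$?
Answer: $13824 - 5760 i \approx 13824.0 - 5760.0 i$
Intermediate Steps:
$J = 24$ ($J = \left(-3\right) \left(-8\right) = 24$)
$t{\left(h,W \right)} = - 7 W + W h$
$\left(t{\left(2,J \right)} + m{\left(-4 \right)}\right)^{2} = \left(24 \left(-7 + 2\right) + 12 \sqrt{-4}\right)^{2} = \left(24 \left(-5\right) + 12 \cdot 2 i\right)^{2} = \left(-120 + 24 i\right)^{2}$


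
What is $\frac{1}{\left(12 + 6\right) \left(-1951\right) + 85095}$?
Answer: $\frac{1}{49977} \approx 2.0009 \cdot 10^{-5}$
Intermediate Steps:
$\frac{1}{\left(12 + 6\right) \left(-1951\right) + 85095} = \frac{1}{18 \left(-1951\right) + 85095} = \frac{1}{-35118 + 85095} = \frac{1}{49977}$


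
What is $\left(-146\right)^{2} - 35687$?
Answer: $-14371$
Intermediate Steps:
$\left(-146\right)^{2} - 35687 = 21316 - 35687 = -14371$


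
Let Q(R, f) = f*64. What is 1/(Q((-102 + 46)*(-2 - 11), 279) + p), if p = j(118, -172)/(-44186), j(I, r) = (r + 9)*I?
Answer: 22093/394502225 ≈ 5.6002e-5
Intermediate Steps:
Q(R, f) = 64*f
j(I, r) = I*(9 + r) (j(I, r) = (9 + r)*I = I*(9 + r))
p = 9617/22093 (p = (118*(9 - 172))/(-44186) = (118*(-163))*(-1/44186) = -19234*(-1/44186) = 9617/22093 ≈ 0.43530)
1/(Q((-102 + 46)*(-2 - 11), 279) + p) = 1/(64*279 + 9617/22093) = 1/(17856 + 9617/22093) = 1/(394502225/22093) = 22093/394502225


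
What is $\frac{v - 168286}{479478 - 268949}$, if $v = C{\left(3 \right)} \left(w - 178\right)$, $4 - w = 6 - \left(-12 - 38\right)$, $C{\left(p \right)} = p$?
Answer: $- \frac{168976}{210529} \approx -0.80263$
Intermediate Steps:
$w = -52$ ($w = 4 - \left(6 - \left(-12 - 38\right)\right) = 4 - \left(6 - -50\right) = 4 - \left(6 + 50\right) = 4 - 56 = -52$)
$v = -690$ ($v = 3 \left(-52 - 178\right) = 3 \left(-230\right) = -690$)
$\frac{v - 168286}{479478 - 268949} = \frac{-690 - 168286}{479478 - 268949} = - \frac{168976}{210529}$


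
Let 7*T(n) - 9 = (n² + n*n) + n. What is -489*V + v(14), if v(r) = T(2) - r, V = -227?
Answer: 776942/7 ≈ 1.1099e+5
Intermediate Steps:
T(n) = 9/7 + n/7 + 2*n²/7 (T(n) = 9/7 + ((n² + n*n) + n)/7 = 9/7 + ((n² + n²) + n)/7 = 9/7 + (2*n² + n)/7 = 9/7 + (n + 2*n²)/7 = 9/7 + (n/7 + 2*n²/7) = 9/7 + n/7 + 2*n²/7)
v(r) = 19/7 - r (v(r) = (9/7 + (⅐)*2 + (2/7)*2²) - r = (9/7 + 2/7 + (2/7)*4) - r = (9/7 + 2/7 + 8/7) - r = 19/7 - r)
-489*V + v(14) = -489*(-227) + (19/7 - 1*14) = 111003 + (19/7 - 14) = 111003 - 79/7 = 776942/7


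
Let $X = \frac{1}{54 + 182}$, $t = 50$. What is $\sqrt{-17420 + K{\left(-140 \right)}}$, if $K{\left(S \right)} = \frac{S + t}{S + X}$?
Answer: $\frac{2 i \sqrt{58686863665}}{3671} \approx 131.98 i$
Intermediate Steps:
$X = \frac{1}{236} \approx 0.0042373$
$K{\left(S \right)} = \frac{50 + S}{\frac{1}{236} + S}$ ($K{\left(S \right)} = \frac{S + 50}{S + \frac{1}{236}} = \frac{50 + S}{\frac{1}{236} + S}$)
$\sqrt{-17420 + K{\left(-140 \right)}} = \sqrt{-17420 + \frac{236 \left(50 - 140\right)}{1 + 236 \left(-140\right)}} = \sqrt{-17420 + 236 \frac{1}{1 - 33040} \left(-90\right)} = \sqrt{-17420 + 236 \frac{1}{-33039} \left(-90\right)} = \sqrt{-17420 + 236 \left(- \frac{1}{33039}\right) \left(-90\right)} = \sqrt{-17420 + \frac{2360}{3671}} = \sqrt{- \frac{63946460}{3671}} = \frac{2 i \sqrt{58686863665}}{3671}$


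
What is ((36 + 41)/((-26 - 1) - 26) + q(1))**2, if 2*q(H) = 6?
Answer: 6724/2809 ≈ 2.3937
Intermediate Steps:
q(H) = 3 (q(H) = (1/2)*6 = 3)
((36 + 41)/((-26 - 1) - 26) + q(1))**2 = ((36 + 41)/((-26 - 1) - 26) + 3)**2 = (77/(-27 - 26) + 3)**2 = (77/(-53) + 3)**2 = (77*(-1/53) + 3)**2 = (-77/53 + 3)**2 = (82/53)**2 = 6724/2809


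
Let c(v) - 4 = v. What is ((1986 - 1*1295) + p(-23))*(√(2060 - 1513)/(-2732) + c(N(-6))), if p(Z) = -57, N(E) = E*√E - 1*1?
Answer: 1902 - 317*√547/1366 - 3804*I*√6 ≈ 1896.6 - 9317.9*I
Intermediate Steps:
N(E) = -1 + E^(3/2) (N(E) = E^(3/2) - 1 = -1 + E^(3/2))
c(v) = 4 + v
((1986 - 1*1295) + p(-23))*(√(2060 - 1513)/(-2732) + c(N(-6))) = ((1986 - 1*1295) - 57)*(√(2060 - 1513)/(-2732) + (4 + (-1 + (-6)^(3/2)))) = ((1986 - 1295) - 57)*(√547*(-1/2732) + (4 + (-1 - 6*I*√6))) = (691 - 57)*(-√547/2732 + (3 - 6*I*√6)) = 634*(3 - √547/2732 - 6*I*√6) = 1902 - 317*√547/1366 - 3804*I*√6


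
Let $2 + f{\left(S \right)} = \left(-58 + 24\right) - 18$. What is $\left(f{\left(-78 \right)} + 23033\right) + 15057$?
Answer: $38036$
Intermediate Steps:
$f{\left(S \right)} = -54$ ($f{\left(S \right)} = -2 + \left(\left(-58 + 24\right) - 18\right) = -2 - 52 = -54$)
$\left(f{\left(-78 \right)} + 23033\right) + 15057 = \left(-54 + 23033\right) + 15057 = 22979 + 15057 = 38036$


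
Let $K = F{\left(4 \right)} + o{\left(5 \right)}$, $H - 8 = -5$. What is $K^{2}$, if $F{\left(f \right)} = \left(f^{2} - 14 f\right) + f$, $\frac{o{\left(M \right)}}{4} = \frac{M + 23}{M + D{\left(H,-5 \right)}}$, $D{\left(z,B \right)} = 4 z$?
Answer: $\frac{250000}{289} \approx 865.05$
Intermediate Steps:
$H = 3$ ($H = 8 - 5 = 3$)
$o{\left(M \right)} = \frac{4 \left(23 + M\right)}{12 + M}$ ($o{\left(M \right)} = 4 \frac{M + 23}{M + 4 \cdot 3} = 4 \frac{23 + M}{M + 12} = 4 \frac{23 + M}{12 + M} = \frac{4 \left(23 + M\right)}{12 + M}$)
$F{\left(f \right)} = f^{2} - 13 f$
$K = - \frac{500}{17}$ ($K = 4 \left(-13 + 4\right) + \frac{4 \left(23 + 5\right)}{12 + 5} = 4 \left(-9\right) + 4 \cdot \frac{1}{17} \cdot 28 = -36 + 4 \cdot \frac{1}{17} \cdot 28 = -36 + \frac{112}{17} = - \frac{500}{17} \approx -29.412$)
$K^{2} = \left(- \frac{500}{17}\right)^{2} = \frac{250000}{289}$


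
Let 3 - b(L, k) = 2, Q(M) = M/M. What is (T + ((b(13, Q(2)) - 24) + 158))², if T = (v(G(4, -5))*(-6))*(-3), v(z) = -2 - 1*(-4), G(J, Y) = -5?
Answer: 29241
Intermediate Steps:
Q(M) = 1
b(L, k) = 1 (b(L, k) = 3 - 1*2 = 3 - 2 = 1)
v(z) = 2 (v(z) = -2 + 4 = 2)
T = 36 (T = (2*(-6))*(-3) = -12*(-3) = 36)
(T + ((b(13, Q(2)) - 24) + 158))² = (36 + ((1 - 24) + 158))² = (36 + (-23 + 158))² = (36 + 135)² = 171² = 29241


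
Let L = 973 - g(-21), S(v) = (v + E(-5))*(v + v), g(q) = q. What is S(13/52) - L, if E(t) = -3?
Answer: -7963/8 ≈ -995.38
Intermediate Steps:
S(v) = 2*v*(-3 + v) (S(v) = (v - 3)*(v + v) = (-3 + v)*(2*v) = 2*v*(-3 + v))
L = 994 (L = 973 - 1*(-21) = 973 + 21 = 994)
S(13/52) - L = 2*(13/52)*(-3 + 13/52) - 1*994 = 2*(13*(1/52))*(-3 + 13*(1/52)) - 994 = 2*(1/4)*(-3 + 1/4) - 994 = 2*(1/4)*(-11/4) - 994 = -11/8 - 994 = -7963/8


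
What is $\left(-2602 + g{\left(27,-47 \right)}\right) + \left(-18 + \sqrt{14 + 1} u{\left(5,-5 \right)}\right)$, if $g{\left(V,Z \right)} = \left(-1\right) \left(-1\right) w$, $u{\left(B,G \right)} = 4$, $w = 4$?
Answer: $-2616 + 4 \sqrt{15} \approx -2600.5$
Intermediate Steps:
$g{\left(V,Z \right)} = 4$ ($g{\left(V,Z \right)} = \left(-1\right) \left(-1\right) 4 = 1 \cdot 4 = 4$)
$\left(-2602 + g{\left(27,-47 \right)}\right) + \left(-18 + \sqrt{14 + 1} u{\left(5,-5 \right)}\right) = \left(-2602 + 4\right) - \left(18 - \sqrt{14 + 1} \cdot 4\right) = -2598 - \left(18 - \sqrt{15} \cdot 4\right) = -2598 - \left(18 - 4 \sqrt{15}\right) = -2616 + 4 \sqrt{15}$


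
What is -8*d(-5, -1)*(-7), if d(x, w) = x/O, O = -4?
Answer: 70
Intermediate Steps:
d(x, w) = -x/4 (d(x, w) = x/(-4) = x*(-¼) = -x/4)
-8*d(-5, -1)*(-7) = -(-2)*(-5)*(-7) = -8*5/4*(-7) = -10*(-7) = 70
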